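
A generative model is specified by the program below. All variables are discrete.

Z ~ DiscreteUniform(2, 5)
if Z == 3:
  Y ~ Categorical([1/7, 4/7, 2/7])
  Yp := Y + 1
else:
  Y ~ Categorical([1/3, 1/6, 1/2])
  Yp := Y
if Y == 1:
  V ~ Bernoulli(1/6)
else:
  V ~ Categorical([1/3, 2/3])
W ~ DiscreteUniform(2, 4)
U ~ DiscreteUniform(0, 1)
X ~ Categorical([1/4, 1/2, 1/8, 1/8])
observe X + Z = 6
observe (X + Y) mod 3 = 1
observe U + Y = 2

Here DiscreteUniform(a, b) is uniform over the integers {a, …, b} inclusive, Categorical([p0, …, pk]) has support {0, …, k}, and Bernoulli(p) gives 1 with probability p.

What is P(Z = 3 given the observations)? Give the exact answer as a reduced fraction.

Enumerate traces; 12 have nonzero weight after conditioning:
  (Z=3, Y=1, V=0, W=2, U=1, X=3) weight 5/2016
  (Z=3, Y=1, V=0, W=3, U=1, X=3) weight 5/2016
  (Z=3, Y=1, V=0, W=4, U=1, X=3) weight 5/2016
  (Z=3, Y=1, V=1, W=2, U=1, X=3) weight 1/2016
  (Z=3, Y=1, V=1, W=3, U=1, X=3) weight 1/2016
  (Z=3, Y=1, V=1, W=4, U=1, X=3) weight 1/2016
  (Z=4, Y=2, V=0, W=2, U=0, X=2) weight 1/1152
  (Z=4, Y=2, V=0, W=3, U=0, X=2) weight 1/1152
  … 4 more
Group by Z:
  weight(Z=3) = 1/112
  weight(Z=4) = 1/128
Total weight = 1/112 + 1/128 = 15/896
P(Z=3 | obs) = 1/112 / 15/896 = 8/15
P(Z=4 | obs) = 1/128 / 15/896 = 7/15

P(Z = 3 | obs) = 8/15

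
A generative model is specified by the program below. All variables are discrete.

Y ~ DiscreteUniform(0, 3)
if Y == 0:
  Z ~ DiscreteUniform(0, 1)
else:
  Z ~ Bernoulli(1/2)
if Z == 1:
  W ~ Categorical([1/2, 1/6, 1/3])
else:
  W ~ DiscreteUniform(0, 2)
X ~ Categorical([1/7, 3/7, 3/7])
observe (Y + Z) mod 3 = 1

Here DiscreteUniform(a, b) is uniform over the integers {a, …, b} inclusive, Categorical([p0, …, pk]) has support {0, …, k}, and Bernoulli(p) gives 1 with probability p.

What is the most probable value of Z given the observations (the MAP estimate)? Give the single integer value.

Enumerate traces; 27 have nonzero weight after conditioning:
  (Y=0, Z=1, W=0, X=0) weight 1/112
  (Y=0, Z=1, W=0, X=1) weight 3/112
  (Y=0, Z=1, W=0, X=2) weight 3/112
  (Y=0, Z=1, W=1, X=0) weight 1/336
  (Y=0, Z=1, W=1, X=1) weight 1/112
  (Y=0, Z=1, W=1, X=2) weight 1/112
  (Y=0, Z=1, W=2, X=0) weight 1/168
  (Y=0, Z=1, W=2, X=1) weight 1/56
  (Y=1, Z=0, W=0, X=0) weight 1/168
  … 18 more
Group by Z:
  weight(Z=0) = 1/8
  weight(Z=1) = 1/4
Total weight = 1/8 + 1/4 = 3/8
P(Z=0 | obs) = 1/8 / 3/8 = 1/3
P(Z=1 | obs) = 1/4 / 3/8 = 2/3
argmax = 1

argmax_v P(Z = v | obs) = 1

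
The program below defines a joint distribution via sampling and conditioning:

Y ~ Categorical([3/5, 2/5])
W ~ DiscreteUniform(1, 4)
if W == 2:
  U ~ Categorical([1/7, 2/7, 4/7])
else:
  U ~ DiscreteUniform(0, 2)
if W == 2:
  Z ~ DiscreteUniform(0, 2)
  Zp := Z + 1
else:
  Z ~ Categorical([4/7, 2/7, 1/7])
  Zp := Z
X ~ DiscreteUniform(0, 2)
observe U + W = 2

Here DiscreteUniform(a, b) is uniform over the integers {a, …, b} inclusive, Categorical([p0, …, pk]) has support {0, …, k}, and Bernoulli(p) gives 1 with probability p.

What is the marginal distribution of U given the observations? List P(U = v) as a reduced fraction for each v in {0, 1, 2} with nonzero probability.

Enumerate traces; 36 have nonzero weight after conditioning:
  (Y=0, W=1, U=1, Z=0, X=0) weight 1/105
  (Y=0, W=1, U=1, Z=0, X=1) weight 1/105
  (Y=0, W=1, U=1, Z=0, X=2) weight 1/105
  (Y=0, W=1, U=1, Z=1, X=0) weight 1/210
  (Y=0, W=1, U=1, Z=1, X=1) weight 1/210
  (Y=0, W=1, U=1, Z=1, X=2) weight 1/210
  (Y=0, W=1, U=1, Z=2, X=0) weight 1/420
  (Y=0, W=1, U=1, Z=2, X=1) weight 1/420
  (Y=0, W=2, U=0, Z=0, X=0) weight 1/420
  … 27 more
Group by U:
  weight(U=0) = 1/28
  weight(U=1) = 1/12
Total weight = 1/28 + 1/12 = 5/42
P(U=0 | obs) = 1/28 / 5/42 = 3/10
P(U=1 | obs) = 1/12 / 5/42 = 7/10

P(U=0) = 3/10, P(U=1) = 7/10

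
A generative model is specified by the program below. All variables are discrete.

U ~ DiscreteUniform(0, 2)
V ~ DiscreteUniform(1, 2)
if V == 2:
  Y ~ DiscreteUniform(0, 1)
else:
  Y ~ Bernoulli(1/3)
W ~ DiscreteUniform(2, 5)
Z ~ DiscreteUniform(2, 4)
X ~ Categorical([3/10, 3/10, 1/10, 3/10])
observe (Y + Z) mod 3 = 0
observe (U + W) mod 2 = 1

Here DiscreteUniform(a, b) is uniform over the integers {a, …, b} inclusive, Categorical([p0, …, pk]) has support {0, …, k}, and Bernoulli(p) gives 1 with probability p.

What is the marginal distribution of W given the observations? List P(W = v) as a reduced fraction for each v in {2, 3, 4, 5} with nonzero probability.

P(W=2) = 1/6, P(W=3) = 1/3, P(W=4) = 1/6, P(W=5) = 1/3

Enumerate traces; 96 have nonzero weight after conditioning:
  (U=0, V=1, Y=0, W=3, Z=3, X=0) weight 1/360
  (U=0, V=1, Y=0, W=3, Z=3, X=1) weight 1/360
  (U=0, V=1, Y=0, W=3, Z=3, X=2) weight 1/1080
  (U=0, V=1, Y=0, W=3, Z=3, X=3) weight 1/360
  (U=0, V=1, Y=0, W=5, Z=3, X=0) weight 1/360
  (U=0, V=1, Y=0, W=5, Z=3, X=1) weight 1/360
  (U=0, V=1, Y=0, W=5, Z=3, X=2) weight 1/1080
  (U=0, V=1, Y=0, W=5, Z=3, X=3) weight 1/360
  (U=1, V=1, Y=0, W=2, Z=3, X=0) weight 1/360
  (U=1, V=1, Y=0, W=4, Z=3, X=0) weight 1/360
  … 86 more
Group by W:
  weight(W=2) = 1/36
  weight(W=3) = 1/18
  weight(W=4) = 1/36
  weight(W=5) = 1/18
Total weight = 1/36 + 1/18 + 1/36 + 1/18 = 1/6
P(W=2 | obs) = 1/36 / 1/6 = 1/6
P(W=3 | obs) = 1/18 / 1/6 = 1/3
P(W=4 | obs) = 1/36 / 1/6 = 1/6
P(W=5 | obs) = 1/18 / 1/6 = 1/3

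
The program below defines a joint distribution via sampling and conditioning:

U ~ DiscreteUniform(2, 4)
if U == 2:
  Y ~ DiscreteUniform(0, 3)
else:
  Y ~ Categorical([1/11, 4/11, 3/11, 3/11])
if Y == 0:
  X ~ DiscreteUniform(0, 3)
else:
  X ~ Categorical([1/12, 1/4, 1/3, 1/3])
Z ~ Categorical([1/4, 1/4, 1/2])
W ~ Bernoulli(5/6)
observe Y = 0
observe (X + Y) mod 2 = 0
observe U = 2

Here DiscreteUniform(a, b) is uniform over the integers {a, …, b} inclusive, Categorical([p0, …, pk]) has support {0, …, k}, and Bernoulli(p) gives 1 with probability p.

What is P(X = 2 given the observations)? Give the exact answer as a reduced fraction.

P(X = 2 | obs) = 1/2

Enumerate traces; 12 have nonzero weight after conditioning:
  (U=2, Y=0, X=0, Z=0, W=0) weight 1/1152
  (U=2, Y=0, X=0, Z=0, W=1) weight 5/1152
  (U=2, Y=0, X=0, Z=1, W=0) weight 1/1152
  (U=2, Y=0, X=0, Z=1, W=1) weight 5/1152
  (U=2, Y=0, X=0, Z=2, W=0) weight 1/576
  (U=2, Y=0, X=0, Z=2, W=1) weight 5/576
  (U=2, Y=0, X=2, Z=0, W=0) weight 1/1152
  (U=2, Y=0, X=2, Z=0, W=1) weight 5/1152
  … 4 more
Group by X:
  weight(X=0) = 1/48
  weight(X=2) = 1/48
Total weight = 1/48 + 1/48 = 1/24
P(X=0 | obs) = 1/48 / 1/24 = 1/2
P(X=2 | obs) = 1/48 / 1/24 = 1/2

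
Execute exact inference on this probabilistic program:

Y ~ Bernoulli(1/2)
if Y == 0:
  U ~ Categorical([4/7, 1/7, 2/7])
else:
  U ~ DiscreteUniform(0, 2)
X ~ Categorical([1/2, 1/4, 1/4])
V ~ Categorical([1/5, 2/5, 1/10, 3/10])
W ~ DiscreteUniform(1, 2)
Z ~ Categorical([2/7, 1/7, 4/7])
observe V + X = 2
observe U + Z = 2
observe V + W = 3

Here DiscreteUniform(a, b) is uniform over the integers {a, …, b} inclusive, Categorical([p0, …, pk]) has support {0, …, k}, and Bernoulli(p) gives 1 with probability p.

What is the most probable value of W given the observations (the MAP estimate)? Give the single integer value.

Enumerate traces; 12 have nonzero weight after conditioning:
  (Y=0, U=0, X=0, V=2, W=1, Z=2) weight 1/245
  (Y=0, U=0, X=1, V=1, W=2, Z=2) weight 2/245
  (Y=0, U=1, X=0, V=2, W=1, Z=1) weight 1/3920
  (Y=0, U=1, X=1, V=1, W=2, Z=1) weight 1/1960
  (Y=0, U=2, X=0, V=2, W=1, Z=0) weight 1/980
  (Y=0, U=2, X=1, V=1, W=2, Z=0) weight 1/490
  (Y=1, U=0, X=0, V=2, W=1, Z=2) weight 1/420
  (Y=1, U=0, X=1, V=1, W=2, Z=2) weight 1/210
  … 4 more
Group by W:
  weight(W=1) = 1/105
  weight(W=2) = 2/105
Total weight = 1/105 + 2/105 = 1/35
P(W=1 | obs) = 1/105 / 1/35 = 1/3
P(W=2 | obs) = 2/105 / 1/35 = 2/3
argmax = 2

argmax_v P(W = v | obs) = 2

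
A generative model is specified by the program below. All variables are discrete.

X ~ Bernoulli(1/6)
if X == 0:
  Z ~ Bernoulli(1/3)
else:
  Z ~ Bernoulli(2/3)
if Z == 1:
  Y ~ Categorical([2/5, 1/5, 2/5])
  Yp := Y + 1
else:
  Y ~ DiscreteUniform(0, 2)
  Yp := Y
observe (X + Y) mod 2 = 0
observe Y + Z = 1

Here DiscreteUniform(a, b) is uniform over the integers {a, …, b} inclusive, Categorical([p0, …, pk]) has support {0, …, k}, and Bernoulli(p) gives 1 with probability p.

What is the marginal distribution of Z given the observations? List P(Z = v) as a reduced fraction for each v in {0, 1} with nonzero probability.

P(Z=0) = 1/7, P(Z=1) = 6/7

Enumerate traces; 2 have nonzero weight after conditioning:
  (X=0, Z=1, Y=0) weight 1/9
  (X=1, Z=0, Y=1) weight 1/54
Group by Z:
  weight(Z=0) = 1/54
  weight(Z=1) = 1/9
Total weight = 1/54 + 1/9 = 7/54
P(Z=0 | obs) = 1/54 / 7/54 = 1/7
P(Z=1 | obs) = 1/9 / 7/54 = 6/7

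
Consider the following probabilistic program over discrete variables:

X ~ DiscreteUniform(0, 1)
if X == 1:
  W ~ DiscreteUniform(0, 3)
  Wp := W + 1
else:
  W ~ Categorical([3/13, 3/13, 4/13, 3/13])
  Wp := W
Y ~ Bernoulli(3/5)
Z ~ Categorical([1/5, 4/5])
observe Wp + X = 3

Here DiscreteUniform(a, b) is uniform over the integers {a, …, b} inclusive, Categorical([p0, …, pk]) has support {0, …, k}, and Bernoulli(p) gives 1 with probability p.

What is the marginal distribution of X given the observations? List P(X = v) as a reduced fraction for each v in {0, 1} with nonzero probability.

P(X=0) = 12/25, P(X=1) = 13/25

Enumerate traces; 8 have nonzero weight after conditioning:
  (X=0, W=3, Y=0, Z=0) weight 3/325
  (X=0, W=3, Y=0, Z=1) weight 12/325
  (X=0, W=3, Y=1, Z=0) weight 9/650
  (X=0, W=3, Y=1, Z=1) weight 18/325
  (X=1, W=1, Y=0, Z=0) weight 1/100
  (X=1, W=1, Y=0, Z=1) weight 1/25
  (X=1, W=1, Y=1, Z=0) weight 3/200
  (X=1, W=1, Y=1, Z=1) weight 3/50
Group by X:
  weight(X=0) = 3/26
  weight(X=1) = 1/8
Total weight = 3/26 + 1/8 = 25/104
P(X=0 | obs) = 3/26 / 25/104 = 12/25
P(X=1 | obs) = 1/8 / 25/104 = 13/25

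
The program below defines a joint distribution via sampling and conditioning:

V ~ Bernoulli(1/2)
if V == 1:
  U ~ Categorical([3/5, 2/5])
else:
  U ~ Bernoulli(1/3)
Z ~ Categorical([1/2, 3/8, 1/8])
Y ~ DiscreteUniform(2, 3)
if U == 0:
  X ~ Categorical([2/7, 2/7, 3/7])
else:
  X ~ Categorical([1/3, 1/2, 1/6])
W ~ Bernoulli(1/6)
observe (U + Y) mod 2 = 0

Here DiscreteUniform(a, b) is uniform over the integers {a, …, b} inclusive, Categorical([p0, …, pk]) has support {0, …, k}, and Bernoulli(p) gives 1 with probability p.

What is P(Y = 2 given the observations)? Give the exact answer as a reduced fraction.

P(Y = 2 | obs) = 19/30

Enumerate traces; 72 have nonzero weight after conditioning:
  (V=0, U=0, Z=0, Y=2, X=0, W=0) weight 5/252
  (V=0, U=0, Z=0, Y=2, X=0, W=1) weight 1/252
  (V=0, U=0, Z=0, Y=2, X=1, W=0) weight 5/252
  (V=0, U=0, Z=0, Y=2, X=1, W=1) weight 1/252
  (V=0, U=0, Z=0, Y=2, X=2, W=0) weight 5/168
  (V=0, U=0, Z=0, Y=2, X=2, W=1) weight 1/168
  (V=0, U=0, Z=1, Y=2, X=0, W=0) weight 5/336
  (V=0, U=0, Z=1, Y=2, X=0, W=1) weight 1/336
  (V=0, U=1, Z=0, Y=3, X=0, W=0) weight 5/432
  … 63 more
Group by Y:
  weight(Y=2) = 19/60
  weight(Y=3) = 11/60
Total weight = 19/60 + 11/60 = 1/2
P(Y=2 | obs) = 19/60 / 1/2 = 19/30
P(Y=3 | obs) = 11/60 / 1/2 = 11/30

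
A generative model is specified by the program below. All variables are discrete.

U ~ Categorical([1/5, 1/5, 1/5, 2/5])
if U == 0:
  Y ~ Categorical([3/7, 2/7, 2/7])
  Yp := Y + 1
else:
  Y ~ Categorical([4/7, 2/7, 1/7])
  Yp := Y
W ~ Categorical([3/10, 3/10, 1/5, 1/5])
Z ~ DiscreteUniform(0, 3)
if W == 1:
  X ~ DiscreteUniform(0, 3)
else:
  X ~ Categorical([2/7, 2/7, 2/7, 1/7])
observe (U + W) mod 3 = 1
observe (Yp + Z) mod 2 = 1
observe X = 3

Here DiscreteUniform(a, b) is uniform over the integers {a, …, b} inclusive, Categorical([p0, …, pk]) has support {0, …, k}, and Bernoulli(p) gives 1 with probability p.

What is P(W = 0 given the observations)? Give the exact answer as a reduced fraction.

P(W = 0 | obs) = 12/91

Enumerate traces; 30 have nonzero weight after conditioning:
  (U=0, Y=0, W=1, Z=0, X=3) weight 9/5600
  (U=0, Y=0, W=1, Z=2, X=3) weight 9/5600
  (U=0, Y=1, W=1, Z=1, X=3) weight 3/2800
  (U=0, Y=1, W=1, Z=3, X=3) weight 3/2800
  (U=0, Y=2, W=1, Z=0, X=3) weight 3/2800
  (U=0, Y=2, W=1, Z=2, X=3) weight 3/2800
  (U=1, Y=0, W=0, Z=1, X=3) weight 3/2450
  (U=1, Y=0, W=0, Z=3, X=3) weight 3/2450
  (U=1, Y=0, W=3, Z=1, X=3) weight 1/1225
  (U=2, Y=0, W=2, Z=1, X=3) weight 1/1225
  … 20 more
Group by W:
  weight(W=0) = 3/700
  weight(W=1) = 9/400
  weight(W=2) = 1/350
  weight(W=3) = 1/350
Total weight = 3/700 + 9/400 + 1/350 + 1/350 = 13/400
P(W=0 | obs) = 3/700 / 13/400 = 12/91
P(W=1 | obs) = 9/400 / 13/400 = 9/13
P(W=2 | obs) = 1/350 / 13/400 = 8/91
P(W=3 | obs) = 1/350 / 13/400 = 8/91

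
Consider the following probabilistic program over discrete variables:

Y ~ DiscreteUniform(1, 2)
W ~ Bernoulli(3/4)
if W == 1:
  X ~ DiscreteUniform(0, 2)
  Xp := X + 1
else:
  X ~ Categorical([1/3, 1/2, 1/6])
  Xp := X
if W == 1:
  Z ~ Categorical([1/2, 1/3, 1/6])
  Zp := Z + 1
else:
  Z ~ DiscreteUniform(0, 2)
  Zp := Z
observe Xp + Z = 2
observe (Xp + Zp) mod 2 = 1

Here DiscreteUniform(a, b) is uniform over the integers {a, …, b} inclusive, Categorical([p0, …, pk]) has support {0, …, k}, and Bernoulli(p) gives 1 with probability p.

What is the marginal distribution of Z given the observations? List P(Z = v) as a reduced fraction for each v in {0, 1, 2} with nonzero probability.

Enumerate traces; 4 have nonzero weight after conditioning:
  (Y=1, W=1, X=0, Z=1) weight 1/24
  (Y=1, W=1, X=1, Z=0) weight 1/16
  (Y=2, W=1, X=0, Z=1) weight 1/24
  (Y=2, W=1, X=1, Z=0) weight 1/16
Group by Z:
  weight(Z=0) = 1/8
  weight(Z=1) = 1/12
Total weight = 1/8 + 1/12 = 5/24
P(Z=0 | obs) = 1/8 / 5/24 = 3/5
P(Z=1 | obs) = 1/12 / 5/24 = 2/5

P(Z=0) = 3/5, P(Z=1) = 2/5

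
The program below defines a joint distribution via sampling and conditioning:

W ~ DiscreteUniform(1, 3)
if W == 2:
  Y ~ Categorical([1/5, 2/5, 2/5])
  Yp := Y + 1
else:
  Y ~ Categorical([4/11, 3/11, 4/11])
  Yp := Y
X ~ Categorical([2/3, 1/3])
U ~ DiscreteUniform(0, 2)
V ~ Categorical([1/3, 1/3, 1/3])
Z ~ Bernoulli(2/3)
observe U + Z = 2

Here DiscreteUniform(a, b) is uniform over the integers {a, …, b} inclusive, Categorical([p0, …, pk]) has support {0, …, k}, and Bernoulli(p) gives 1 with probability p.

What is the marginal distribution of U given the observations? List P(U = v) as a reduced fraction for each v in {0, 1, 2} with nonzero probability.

P(U=1) = 2/3, P(U=2) = 1/3

Enumerate traces; 108 have nonzero weight after conditioning:
  (W=1, Y=0, X=0, U=1, V=0, Z=1) weight 16/2673
  (W=1, Y=0, X=0, U=1, V=1, Z=1) weight 16/2673
  (W=1, Y=0, X=0, U=1, V=2, Z=1) weight 16/2673
  (W=1, Y=0, X=0, U=2, V=0, Z=0) weight 8/2673
  (W=1, Y=0, X=0, U=2, V=1, Z=0) weight 8/2673
  (W=1, Y=0, X=0, U=2, V=2, Z=0) weight 8/2673
  (W=1, Y=0, X=1, U=1, V=0, Z=1) weight 8/2673
  (W=1, Y=0, X=1, U=1, V=1, Z=1) weight 8/2673
  … 100 more
Group by U:
  weight(U=1) = 2/9
  weight(U=2) = 1/9
Total weight = 2/9 + 1/9 = 1/3
P(U=1 | obs) = 2/9 / 1/3 = 2/3
P(U=2 | obs) = 1/9 / 1/3 = 1/3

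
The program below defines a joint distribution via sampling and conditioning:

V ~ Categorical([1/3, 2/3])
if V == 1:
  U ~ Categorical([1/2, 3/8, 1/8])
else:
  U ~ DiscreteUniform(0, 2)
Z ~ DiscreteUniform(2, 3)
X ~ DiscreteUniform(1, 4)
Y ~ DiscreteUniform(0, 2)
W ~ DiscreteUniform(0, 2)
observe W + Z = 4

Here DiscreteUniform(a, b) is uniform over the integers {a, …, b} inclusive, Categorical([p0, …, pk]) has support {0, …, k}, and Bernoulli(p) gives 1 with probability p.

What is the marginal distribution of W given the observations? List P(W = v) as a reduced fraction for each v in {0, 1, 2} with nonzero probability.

Enumerate traces; 144 have nonzero weight after conditioning:
  (V=0, U=0, Z=2, X=1, Y=0, W=2) weight 1/648
  (V=0, U=0, Z=2, X=1, Y=1, W=2) weight 1/648
  (V=0, U=0, Z=2, X=1, Y=2, W=2) weight 1/648
  (V=0, U=0, Z=2, X=2, Y=0, W=2) weight 1/648
  (V=0, U=0, Z=2, X=2, Y=1, W=2) weight 1/648
  (V=0, U=0, Z=2, X=2, Y=2, W=2) weight 1/648
  (V=0, U=0, Z=2, X=3, Y=0, W=2) weight 1/648
  (V=0, U=0, Z=2, X=3, Y=1, W=2) weight 1/648
  (V=0, U=0, Z=3, X=1, Y=0, W=1) weight 1/648
  … 135 more
Group by W:
  weight(W=1) = 1/6
  weight(W=2) = 1/6
Total weight = 1/6 + 1/6 = 1/3
P(W=1 | obs) = 1/6 / 1/3 = 1/2
P(W=2 | obs) = 1/6 / 1/3 = 1/2

P(W=1) = 1/2, P(W=2) = 1/2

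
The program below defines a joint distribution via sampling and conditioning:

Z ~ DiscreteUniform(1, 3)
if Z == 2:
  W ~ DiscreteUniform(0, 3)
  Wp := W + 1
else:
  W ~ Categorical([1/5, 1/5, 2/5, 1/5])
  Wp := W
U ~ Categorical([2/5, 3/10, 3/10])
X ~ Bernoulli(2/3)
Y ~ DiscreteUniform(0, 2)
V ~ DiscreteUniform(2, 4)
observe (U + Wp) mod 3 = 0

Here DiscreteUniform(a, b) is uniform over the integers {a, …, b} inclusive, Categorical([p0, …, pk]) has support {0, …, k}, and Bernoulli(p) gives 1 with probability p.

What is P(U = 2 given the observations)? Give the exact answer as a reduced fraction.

Enumerate traces; 216 have nonzero weight after conditioning:
  (Z=1, W=0, U=0, X=0, Y=0, V=2) weight 2/2025
  (Z=1, W=0, U=0, X=0, Y=0, V=3) weight 2/2025
  (Z=1, W=0, U=0, X=0, Y=0, V=4) weight 2/2025
  (Z=1, W=0, U=0, X=0, Y=1, V=2) weight 2/2025
  (Z=1, W=0, U=0, X=0, Y=1, V=3) weight 2/2025
  (Z=1, W=0, U=0, X=0, Y=1, V=4) weight 2/2025
  (Z=1, W=0, U=0, X=0, Y=2, V=2) weight 2/2025
  (Z=1, W=0, U=0, X=0, Y=2, V=3) weight 2/2025
  (Z=1, W=1, U=2, X=0, Y=0, V=2) weight 1/1350
  (Z=1, W=2, U=1, X=0, Y=0, V=2) weight 1/675
  … 206 more
Group by U:
  weight(U=0) = 7/50
  weight(U=1) = 21/200
  weight(U=2) = 9/100
Total weight = 7/50 + 21/200 + 9/100 = 67/200
P(U=0 | obs) = 7/50 / 67/200 = 28/67
P(U=1 | obs) = 21/200 / 67/200 = 21/67
P(U=2 | obs) = 9/100 / 67/200 = 18/67

P(U = 2 | obs) = 18/67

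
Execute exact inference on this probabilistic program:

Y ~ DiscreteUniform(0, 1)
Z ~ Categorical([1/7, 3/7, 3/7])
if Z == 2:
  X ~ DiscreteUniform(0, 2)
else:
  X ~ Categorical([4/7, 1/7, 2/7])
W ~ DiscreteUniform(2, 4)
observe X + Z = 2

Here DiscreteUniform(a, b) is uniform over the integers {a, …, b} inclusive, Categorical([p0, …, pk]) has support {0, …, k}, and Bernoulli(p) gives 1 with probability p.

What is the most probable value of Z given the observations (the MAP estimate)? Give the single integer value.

Enumerate traces; 18 have nonzero weight after conditioning:
  (Y=0, Z=0, X=2, W=2) weight 1/147
  (Y=0, Z=0, X=2, W=3) weight 1/147
  (Y=0, Z=0, X=2, W=4) weight 1/147
  (Y=0, Z=1, X=1, W=2) weight 1/98
  (Y=0, Z=1, X=1, W=3) weight 1/98
  (Y=0, Z=1, X=1, W=4) weight 1/98
  (Y=0, Z=2, X=0, W=2) weight 1/42
  (Y=0, Z=2, X=0, W=3) weight 1/42
  … 10 more
Group by Z:
  weight(Z=0) = 2/49
  weight(Z=1) = 3/49
  weight(Z=2) = 1/7
Total weight = 2/49 + 3/49 + 1/7 = 12/49
P(Z=0 | obs) = 2/49 / 12/49 = 1/6
P(Z=1 | obs) = 3/49 / 12/49 = 1/4
P(Z=2 | obs) = 1/7 / 12/49 = 7/12
argmax = 2

argmax_v P(Z = v | obs) = 2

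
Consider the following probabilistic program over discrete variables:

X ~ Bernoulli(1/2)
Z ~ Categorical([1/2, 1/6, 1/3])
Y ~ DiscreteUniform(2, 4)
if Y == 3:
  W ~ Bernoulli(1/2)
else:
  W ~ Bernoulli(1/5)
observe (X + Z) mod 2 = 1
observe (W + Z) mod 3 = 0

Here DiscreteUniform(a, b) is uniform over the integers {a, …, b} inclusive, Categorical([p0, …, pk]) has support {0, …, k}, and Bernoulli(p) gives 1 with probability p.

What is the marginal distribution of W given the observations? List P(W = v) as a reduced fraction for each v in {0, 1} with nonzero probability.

P(W=0) = 7/9, P(W=1) = 2/9

Enumerate traces; 6 have nonzero weight after conditioning:
  (X=1, Z=0, Y=2, W=0) weight 1/15
  (X=1, Z=0, Y=3, W=0) weight 1/24
  (X=1, Z=0, Y=4, W=0) weight 1/15
  (X=1, Z=2, Y=2, W=1) weight 1/90
  (X=1, Z=2, Y=3, W=1) weight 1/36
  (X=1, Z=2, Y=4, W=1) weight 1/90
Group by W:
  weight(W=0) = 7/40
  weight(W=1) = 1/20
Total weight = 7/40 + 1/20 = 9/40
P(W=0 | obs) = 7/40 / 9/40 = 7/9
P(W=1 | obs) = 1/20 / 9/40 = 2/9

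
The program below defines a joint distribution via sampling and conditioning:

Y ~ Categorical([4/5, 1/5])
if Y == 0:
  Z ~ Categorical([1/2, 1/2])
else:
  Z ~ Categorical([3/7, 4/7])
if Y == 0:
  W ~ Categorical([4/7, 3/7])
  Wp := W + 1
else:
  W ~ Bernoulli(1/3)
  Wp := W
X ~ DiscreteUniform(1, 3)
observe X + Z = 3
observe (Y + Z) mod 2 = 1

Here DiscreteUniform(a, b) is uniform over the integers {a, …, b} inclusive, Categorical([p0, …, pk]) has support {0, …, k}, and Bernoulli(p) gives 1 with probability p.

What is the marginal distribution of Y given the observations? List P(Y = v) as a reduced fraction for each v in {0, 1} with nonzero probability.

P(Y=0) = 14/17, P(Y=1) = 3/17

Enumerate traces; 4 have nonzero weight after conditioning:
  (Y=0, Z=1, W=0, X=2) weight 8/105
  (Y=0, Z=1, W=1, X=2) weight 2/35
  (Y=1, Z=0, W=0, X=3) weight 2/105
  (Y=1, Z=0, W=1, X=3) weight 1/105
Group by Y:
  weight(Y=0) = 2/15
  weight(Y=1) = 1/35
Total weight = 2/15 + 1/35 = 17/105
P(Y=0 | obs) = 2/15 / 17/105 = 14/17
P(Y=1 | obs) = 1/35 / 17/105 = 3/17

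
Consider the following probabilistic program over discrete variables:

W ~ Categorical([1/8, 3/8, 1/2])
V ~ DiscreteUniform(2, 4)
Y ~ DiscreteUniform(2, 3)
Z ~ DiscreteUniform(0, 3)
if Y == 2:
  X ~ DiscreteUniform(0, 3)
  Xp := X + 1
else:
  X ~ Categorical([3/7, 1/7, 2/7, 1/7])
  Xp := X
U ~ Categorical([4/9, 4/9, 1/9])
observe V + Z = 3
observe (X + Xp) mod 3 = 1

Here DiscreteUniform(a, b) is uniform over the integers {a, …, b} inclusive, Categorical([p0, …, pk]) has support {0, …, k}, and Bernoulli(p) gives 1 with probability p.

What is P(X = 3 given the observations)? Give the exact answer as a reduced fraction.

Enumerate traces; 54 have nonzero weight after conditioning:
  (W=0, V=2, Y=2, Z=1, X=0, U=0) weight 1/1728
  (W=0, V=2, Y=2, Z=1, X=0, U=1) weight 1/1728
  (W=0, V=2, Y=2, Z=1, X=0, U=2) weight 1/6912
  (W=0, V=2, Y=2, Z=1, X=3, U=0) weight 1/1728
  (W=0, V=2, Y=2, Z=1, X=3, U=1) weight 1/1728
  (W=0, V=2, Y=2, Z=1, X=3, U=2) weight 1/6912
  (W=0, V=2, Y=3, Z=1, X=2, U=0) weight 1/1512
  (W=0, V=2, Y=3, Z=1, X=2, U=1) weight 1/1512
  … 46 more
Group by X:
  weight(X=0) = 1/48
  weight(X=2) = 1/42
  weight(X=3) = 1/48
Total weight = 1/48 + 1/42 + 1/48 = 11/168
P(X=0 | obs) = 1/48 / 11/168 = 7/22
P(X=2 | obs) = 1/42 / 11/168 = 4/11
P(X=3 | obs) = 1/48 / 11/168 = 7/22

P(X = 3 | obs) = 7/22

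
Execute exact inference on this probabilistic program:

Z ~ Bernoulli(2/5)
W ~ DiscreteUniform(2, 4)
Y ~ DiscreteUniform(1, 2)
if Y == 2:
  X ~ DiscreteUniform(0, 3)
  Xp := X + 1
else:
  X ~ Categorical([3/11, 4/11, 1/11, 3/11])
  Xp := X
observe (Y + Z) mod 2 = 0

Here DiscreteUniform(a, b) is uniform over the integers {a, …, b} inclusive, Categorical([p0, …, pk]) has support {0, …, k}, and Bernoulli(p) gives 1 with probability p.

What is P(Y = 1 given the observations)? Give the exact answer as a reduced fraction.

Enumerate traces; 24 have nonzero weight after conditioning:
  (Z=0, W=2, Y=2, X=0) weight 1/40
  (Z=0, W=2, Y=2, X=1) weight 1/40
  (Z=0, W=2, Y=2, X=2) weight 1/40
  (Z=0, W=2, Y=2, X=3) weight 1/40
  (Z=0, W=3, Y=2, X=0) weight 1/40
  (Z=0, W=3, Y=2, X=1) weight 1/40
  (Z=0, W=3, Y=2, X=2) weight 1/40
  (Z=0, W=3, Y=2, X=3) weight 1/40
  (Z=1, W=2, Y=1, X=0) weight 1/55
  … 15 more
Group by Y:
  weight(Y=1) = 1/5
  weight(Y=2) = 3/10
Total weight = 1/5 + 3/10 = 1/2
P(Y=1 | obs) = 1/5 / 1/2 = 2/5
P(Y=2 | obs) = 3/10 / 1/2 = 3/5

P(Y = 1 | obs) = 2/5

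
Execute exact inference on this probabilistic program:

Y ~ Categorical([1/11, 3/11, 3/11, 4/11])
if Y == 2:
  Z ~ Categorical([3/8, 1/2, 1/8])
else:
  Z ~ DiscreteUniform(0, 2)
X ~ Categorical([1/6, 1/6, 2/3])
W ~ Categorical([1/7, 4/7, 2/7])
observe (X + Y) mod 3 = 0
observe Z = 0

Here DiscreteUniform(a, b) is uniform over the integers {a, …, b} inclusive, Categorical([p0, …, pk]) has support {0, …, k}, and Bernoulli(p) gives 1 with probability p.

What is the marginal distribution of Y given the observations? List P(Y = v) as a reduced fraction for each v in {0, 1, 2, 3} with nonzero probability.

P(Y=0) = 8/163, P(Y=1) = 96/163, P(Y=2) = 27/163, P(Y=3) = 32/163

Enumerate traces; 12 have nonzero weight after conditioning:
  (Y=0, Z=0, X=0, W=0) weight 1/1386
  (Y=0, Z=0, X=0, W=1) weight 2/693
  (Y=0, Z=0, X=0, W=2) weight 1/693
  (Y=1, Z=0, X=2, W=0) weight 2/231
  (Y=1, Z=0, X=2, W=1) weight 8/231
  (Y=1, Z=0, X=2, W=2) weight 4/231
  (Y=2, Z=0, X=1, W=0) weight 3/1232
  (Y=2, Z=0, X=1, W=1) weight 3/308
  (Y=3, Z=0, X=0, W=0) weight 2/693
  … 3 more
Group by Y:
  weight(Y=0) = 1/198
  weight(Y=1) = 2/33
  weight(Y=2) = 3/176
  weight(Y=3) = 2/99
Total weight = 1/198 + 2/33 + 3/176 + 2/99 = 163/1584
P(Y=0 | obs) = 1/198 / 163/1584 = 8/163
P(Y=1 | obs) = 2/33 / 163/1584 = 96/163
P(Y=2 | obs) = 3/176 / 163/1584 = 27/163
P(Y=3 | obs) = 2/99 / 163/1584 = 32/163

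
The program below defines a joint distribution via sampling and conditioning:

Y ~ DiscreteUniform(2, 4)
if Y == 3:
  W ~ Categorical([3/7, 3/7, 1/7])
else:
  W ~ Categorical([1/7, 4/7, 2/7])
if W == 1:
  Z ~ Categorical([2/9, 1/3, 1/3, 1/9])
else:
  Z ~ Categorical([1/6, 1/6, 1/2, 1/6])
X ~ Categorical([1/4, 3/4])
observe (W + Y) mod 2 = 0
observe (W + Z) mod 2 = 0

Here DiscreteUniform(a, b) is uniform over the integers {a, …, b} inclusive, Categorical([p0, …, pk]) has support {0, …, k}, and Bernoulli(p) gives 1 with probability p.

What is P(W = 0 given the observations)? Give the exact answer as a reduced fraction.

Enumerate traces; 20 have nonzero weight after conditioning:
  (Y=2, W=0, Z=0, X=0) weight 1/504
  (Y=2, W=0, Z=0, X=1) weight 1/168
  (Y=2, W=0, Z=2, X=0) weight 1/168
  (Y=2, W=0, Z=2, X=1) weight 1/56
  (Y=2, W=2, Z=0, X=0) weight 1/252
  (Y=2, W=2, Z=0, X=1) weight 1/84
  (Y=2, W=2, Z=2, X=0) weight 1/84
  (Y=2, W=2, Z=2, X=1) weight 1/28
  (Y=3, W=1, Z=1, X=0) weight 1/84
  … 11 more
Group by W:
  weight(W=0) = 4/63
  weight(W=1) = 4/63
  weight(W=2) = 8/63
Total weight = 4/63 + 4/63 + 8/63 = 16/63
P(W=0 | obs) = 4/63 / 16/63 = 1/4
P(W=1 | obs) = 4/63 / 16/63 = 1/4
P(W=2 | obs) = 8/63 / 16/63 = 1/2

P(W = 0 | obs) = 1/4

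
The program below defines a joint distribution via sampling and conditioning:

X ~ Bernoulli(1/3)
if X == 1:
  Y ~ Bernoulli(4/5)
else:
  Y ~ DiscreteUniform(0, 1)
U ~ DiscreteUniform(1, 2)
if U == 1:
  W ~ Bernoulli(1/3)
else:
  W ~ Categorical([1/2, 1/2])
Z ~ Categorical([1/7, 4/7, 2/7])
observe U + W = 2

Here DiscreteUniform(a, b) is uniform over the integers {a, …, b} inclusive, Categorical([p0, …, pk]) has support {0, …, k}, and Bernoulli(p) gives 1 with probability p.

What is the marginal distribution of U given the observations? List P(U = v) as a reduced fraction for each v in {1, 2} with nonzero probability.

P(U=1) = 2/5, P(U=2) = 3/5

Enumerate traces; 24 have nonzero weight after conditioning:
  (X=0, Y=0, U=1, W=1, Z=0) weight 1/126
  (X=0, Y=0, U=1, W=1, Z=1) weight 2/63
  (X=0, Y=0, U=1, W=1, Z=2) weight 1/63
  (X=0, Y=0, U=2, W=0, Z=0) weight 1/84
  (X=0, Y=0, U=2, W=0, Z=1) weight 1/21
  (X=0, Y=0, U=2, W=0, Z=2) weight 1/42
  (X=0, Y=1, U=1, W=1, Z=0) weight 1/126
  (X=0, Y=1, U=1, W=1, Z=1) weight 2/63
  … 16 more
Group by U:
  weight(U=1) = 1/6
  weight(U=2) = 1/4
Total weight = 1/6 + 1/4 = 5/12
P(U=1 | obs) = 1/6 / 5/12 = 2/5
P(U=2 | obs) = 1/4 / 5/12 = 3/5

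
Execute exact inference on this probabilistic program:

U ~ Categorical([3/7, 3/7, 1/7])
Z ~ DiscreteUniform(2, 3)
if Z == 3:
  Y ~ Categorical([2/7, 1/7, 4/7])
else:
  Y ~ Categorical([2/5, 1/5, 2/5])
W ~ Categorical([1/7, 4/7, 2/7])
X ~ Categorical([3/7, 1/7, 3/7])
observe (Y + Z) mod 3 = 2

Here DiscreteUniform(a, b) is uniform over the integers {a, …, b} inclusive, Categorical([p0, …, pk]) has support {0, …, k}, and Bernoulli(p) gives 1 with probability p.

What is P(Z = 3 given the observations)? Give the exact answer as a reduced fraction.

P(Z = 3 | obs) = 10/17

Enumerate traces; 54 have nonzero weight after conditioning:
  (U=0, Z=2, Y=0, W=0, X=0) weight 9/1715
  (U=0, Z=2, Y=0, W=0, X=1) weight 3/1715
  (U=0, Z=2, Y=0, W=0, X=2) weight 9/1715
  (U=0, Z=2, Y=0, W=1, X=0) weight 36/1715
  (U=0, Z=2, Y=0, W=1, X=1) weight 12/1715
  (U=0, Z=2, Y=0, W=1, X=2) weight 36/1715
  (U=0, Z=2, Y=0, W=2, X=0) weight 18/1715
  (U=0, Z=2, Y=0, W=2, X=1) weight 6/1715
  (U=0, Z=3, Y=2, W=0, X=0) weight 18/2401
  … 45 more
Group by Z:
  weight(Z=2) = 1/5
  weight(Z=3) = 2/7
Total weight = 1/5 + 2/7 = 17/35
P(Z=2 | obs) = 1/5 / 17/35 = 7/17
P(Z=3 | obs) = 2/7 / 17/35 = 10/17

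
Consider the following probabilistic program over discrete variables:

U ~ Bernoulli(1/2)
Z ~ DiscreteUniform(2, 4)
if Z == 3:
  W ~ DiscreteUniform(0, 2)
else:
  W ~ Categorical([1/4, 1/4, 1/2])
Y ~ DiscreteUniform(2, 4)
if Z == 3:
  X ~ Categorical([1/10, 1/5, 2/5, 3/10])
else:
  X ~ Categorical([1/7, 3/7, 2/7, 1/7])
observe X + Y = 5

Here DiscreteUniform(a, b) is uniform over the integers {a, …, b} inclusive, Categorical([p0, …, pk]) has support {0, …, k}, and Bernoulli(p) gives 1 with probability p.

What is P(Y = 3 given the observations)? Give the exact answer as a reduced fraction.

Enumerate traces; 54 have nonzero weight after conditioning:
  (U=0, Z=2, W=0, Y=2, X=3) weight 1/504
  (U=0, Z=2, W=0, Y=3, X=2) weight 1/252
  (U=0, Z=2, W=0, Y=4, X=1) weight 1/168
  (U=0, Z=2, W=1, Y=2, X=3) weight 1/504
  (U=0, Z=2, W=1, Y=3, X=2) weight 1/252
  (U=0, Z=2, W=1, Y=4, X=1) weight 1/168
  (U=0, Z=2, W=2, Y=2, X=3) weight 1/252
  (U=0, Z=2, W=2, Y=3, X=2) weight 1/126
  … 46 more
Group by Y:
  weight(Y=2) = 41/630
  weight(Y=3) = 34/315
  weight(Y=4) = 37/315
Total weight = 41/630 + 34/315 + 37/315 = 61/210
P(Y=2 | obs) = 41/630 / 61/210 = 41/183
P(Y=3 | obs) = 34/315 / 61/210 = 68/183
P(Y=4 | obs) = 37/315 / 61/210 = 74/183

P(Y = 3 | obs) = 68/183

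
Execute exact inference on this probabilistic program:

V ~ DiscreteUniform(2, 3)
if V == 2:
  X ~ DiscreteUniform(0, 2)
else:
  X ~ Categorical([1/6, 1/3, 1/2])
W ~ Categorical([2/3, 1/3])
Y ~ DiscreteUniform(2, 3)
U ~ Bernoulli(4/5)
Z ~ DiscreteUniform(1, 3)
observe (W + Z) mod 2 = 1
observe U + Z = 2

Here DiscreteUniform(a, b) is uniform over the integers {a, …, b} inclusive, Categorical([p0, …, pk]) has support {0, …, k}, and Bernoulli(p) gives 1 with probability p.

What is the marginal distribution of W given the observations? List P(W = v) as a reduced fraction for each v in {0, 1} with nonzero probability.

Enumerate traces; 24 have nonzero weight after conditioning:
  (V=2, X=0, W=0, Y=2, U=1, Z=1) weight 2/135
  (V=2, X=0, W=0, Y=3, U=1, Z=1) weight 2/135
  (V=2, X=0, W=1, Y=2, U=0, Z=2) weight 1/540
  (V=2, X=0, W=1, Y=3, U=0, Z=2) weight 1/540
  (V=2, X=1, W=0, Y=2, U=1, Z=1) weight 2/135
  (V=2, X=1, W=0, Y=3, U=1, Z=1) weight 2/135
  (V=2, X=1, W=1, Y=2, U=0, Z=2) weight 1/540
  (V=2, X=1, W=1, Y=3, U=0, Z=2) weight 1/540
  … 16 more
Group by W:
  weight(W=0) = 8/45
  weight(W=1) = 1/45
Total weight = 8/45 + 1/45 = 1/5
P(W=0 | obs) = 8/45 / 1/5 = 8/9
P(W=1 | obs) = 1/45 / 1/5 = 1/9

P(W=0) = 8/9, P(W=1) = 1/9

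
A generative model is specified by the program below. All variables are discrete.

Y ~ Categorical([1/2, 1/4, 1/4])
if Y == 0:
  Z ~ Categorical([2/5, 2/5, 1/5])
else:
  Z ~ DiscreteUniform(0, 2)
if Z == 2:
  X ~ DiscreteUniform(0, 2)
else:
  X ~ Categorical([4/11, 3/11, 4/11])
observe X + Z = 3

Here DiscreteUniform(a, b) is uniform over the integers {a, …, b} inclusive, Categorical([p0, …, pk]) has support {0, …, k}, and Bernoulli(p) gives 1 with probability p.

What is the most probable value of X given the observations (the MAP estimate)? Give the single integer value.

argmax_v P(X = v | obs) = 2

Enumerate traces; 6 have nonzero weight after conditioning:
  (Y=0, Z=1, X=2) weight 4/55
  (Y=0, Z=2, X=1) weight 1/30
  (Y=1, Z=1, X=2) weight 1/33
  (Y=1, Z=2, X=1) weight 1/36
  (Y=2, Z=1, X=2) weight 1/33
  (Y=2, Z=2, X=1) weight 1/36
Group by X:
  weight(X=1) = 4/45
  weight(X=2) = 2/15
Total weight = 4/45 + 2/15 = 2/9
P(X=1 | obs) = 4/45 / 2/9 = 2/5
P(X=2 | obs) = 2/15 / 2/9 = 3/5
argmax = 2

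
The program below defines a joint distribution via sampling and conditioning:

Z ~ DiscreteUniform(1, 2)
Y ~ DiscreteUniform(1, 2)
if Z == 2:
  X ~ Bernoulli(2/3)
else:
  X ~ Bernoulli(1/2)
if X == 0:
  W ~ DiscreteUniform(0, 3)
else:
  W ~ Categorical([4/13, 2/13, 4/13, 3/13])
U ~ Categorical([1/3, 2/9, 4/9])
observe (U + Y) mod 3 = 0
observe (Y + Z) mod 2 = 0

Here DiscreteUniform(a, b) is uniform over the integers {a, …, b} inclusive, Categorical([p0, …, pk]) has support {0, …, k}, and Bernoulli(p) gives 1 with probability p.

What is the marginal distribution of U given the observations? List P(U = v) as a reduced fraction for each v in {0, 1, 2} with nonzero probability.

Enumerate traces; 16 have nonzero weight after conditioning:
  (Z=1, Y=1, X=0, W=0, U=2) weight 1/72
  (Z=1, Y=1, X=0, W=1, U=2) weight 1/72
  (Z=1, Y=1, X=0, W=2, U=2) weight 1/72
  (Z=1, Y=1, X=0, W=3, U=2) weight 1/72
  (Z=1, Y=1, X=1, W=0, U=2) weight 2/117
  (Z=1, Y=1, X=1, W=1, U=2) weight 1/117
  (Z=1, Y=1, X=1, W=2, U=2) weight 2/117
  (Z=1, Y=1, X=1, W=3, U=2) weight 1/78
  (Z=2, Y=2, X=0, W=0, U=1) weight 1/216
  … 7 more
Group by U:
  weight(U=1) = 1/18
  weight(U=2) = 1/9
Total weight = 1/18 + 1/9 = 1/6
P(U=1 | obs) = 1/18 / 1/6 = 1/3
P(U=2 | obs) = 1/9 / 1/6 = 2/3

P(U=1) = 1/3, P(U=2) = 2/3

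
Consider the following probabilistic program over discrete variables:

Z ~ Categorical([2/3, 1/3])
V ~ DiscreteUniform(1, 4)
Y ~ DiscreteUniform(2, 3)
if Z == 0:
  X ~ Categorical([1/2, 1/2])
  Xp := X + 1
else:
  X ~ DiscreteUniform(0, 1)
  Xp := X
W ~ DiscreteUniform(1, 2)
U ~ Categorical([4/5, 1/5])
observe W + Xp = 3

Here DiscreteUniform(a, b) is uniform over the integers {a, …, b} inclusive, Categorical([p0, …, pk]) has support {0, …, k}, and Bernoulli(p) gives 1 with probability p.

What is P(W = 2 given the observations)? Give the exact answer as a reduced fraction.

Enumerate traces; 48 have nonzero weight after conditioning:
  (Z=0, V=1, Y=2, X=0, W=2, U=0) weight 1/60
  (Z=0, V=1, Y=2, X=0, W=2, U=1) weight 1/240
  (Z=0, V=1, Y=2, X=1, W=1, U=0) weight 1/60
  (Z=0, V=1, Y=2, X=1, W=1, U=1) weight 1/240
  (Z=0, V=1, Y=3, X=0, W=2, U=0) weight 1/60
  (Z=0, V=1, Y=3, X=0, W=2, U=1) weight 1/240
  (Z=0, V=1, Y=3, X=1, W=1, U=0) weight 1/60
  (Z=0, V=1, Y=3, X=1, W=1, U=1) weight 1/240
  … 40 more
Group by W:
  weight(W=1) = 1/6
  weight(W=2) = 1/4
Total weight = 1/6 + 1/4 = 5/12
P(W=1 | obs) = 1/6 / 5/12 = 2/5
P(W=2 | obs) = 1/4 / 5/12 = 3/5

P(W = 2 | obs) = 3/5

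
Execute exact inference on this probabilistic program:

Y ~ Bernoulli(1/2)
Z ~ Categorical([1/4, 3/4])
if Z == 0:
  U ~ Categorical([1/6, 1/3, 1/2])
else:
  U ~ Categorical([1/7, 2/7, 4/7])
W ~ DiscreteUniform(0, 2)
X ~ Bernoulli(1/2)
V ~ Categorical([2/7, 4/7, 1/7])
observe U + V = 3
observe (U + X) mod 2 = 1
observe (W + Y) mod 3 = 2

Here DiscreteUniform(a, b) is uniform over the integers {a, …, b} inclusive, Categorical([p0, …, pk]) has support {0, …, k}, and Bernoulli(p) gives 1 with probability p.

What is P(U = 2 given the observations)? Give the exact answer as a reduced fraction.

P(U = 2 | obs) = 186/211

Enumerate traces; 8 have nonzero weight after conditioning:
  (Y=0, Z=0, U=1, W=2, X=0, V=2) weight 1/1008
  (Y=0, Z=0, U=2, W=2, X=1, V=1) weight 1/168
  (Y=0, Z=1, U=1, W=2, X=0, V=2) weight 1/392
  (Y=0, Z=1, U=2, W=2, X=1, V=1) weight 1/49
  (Y=1, Z=0, U=1, W=1, X=0, V=2) weight 1/1008
  (Y=1, Z=0, U=2, W=1, X=1, V=1) weight 1/168
  (Y=1, Z=1, U=1, W=1, X=0, V=2) weight 1/392
  (Y=1, Z=1, U=2, W=1, X=1, V=1) weight 1/49
Group by U:
  weight(U=1) = 25/3528
  weight(U=2) = 31/588
Total weight = 25/3528 + 31/588 = 211/3528
P(U=1 | obs) = 25/3528 / 211/3528 = 25/211
P(U=2 | obs) = 31/588 / 211/3528 = 186/211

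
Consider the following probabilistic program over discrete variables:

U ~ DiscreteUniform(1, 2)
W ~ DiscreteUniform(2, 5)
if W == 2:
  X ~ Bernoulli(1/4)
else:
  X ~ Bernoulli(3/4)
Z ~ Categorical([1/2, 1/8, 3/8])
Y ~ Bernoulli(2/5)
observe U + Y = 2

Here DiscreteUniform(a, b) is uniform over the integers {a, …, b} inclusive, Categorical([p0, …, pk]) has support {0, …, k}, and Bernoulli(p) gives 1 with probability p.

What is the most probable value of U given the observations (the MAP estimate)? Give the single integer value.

Enumerate traces; 48 have nonzero weight after conditioning:
  (U=1, W=2, X=0, Z=0, Y=1) weight 3/160
  (U=1, W=2, X=0, Z=1, Y=1) weight 3/640
  (U=1, W=2, X=0, Z=2, Y=1) weight 9/640
  (U=1, W=2, X=1, Z=0, Y=1) weight 1/160
  (U=1, W=2, X=1, Z=1, Y=1) weight 1/640
  (U=1, W=2, X=1, Z=2, Y=1) weight 3/640
  (U=1, W=3, X=0, Z=0, Y=1) weight 1/160
  (U=1, W=3, X=0, Z=1, Y=1) weight 1/640
  (U=2, W=2, X=0, Z=0, Y=0) weight 9/320
  … 39 more
Group by U:
  weight(U=1) = 1/5
  weight(U=2) = 3/10
Total weight = 1/5 + 3/10 = 1/2
P(U=1 | obs) = 1/5 / 1/2 = 2/5
P(U=2 | obs) = 3/10 / 1/2 = 3/5
argmax = 2

argmax_v P(U = v | obs) = 2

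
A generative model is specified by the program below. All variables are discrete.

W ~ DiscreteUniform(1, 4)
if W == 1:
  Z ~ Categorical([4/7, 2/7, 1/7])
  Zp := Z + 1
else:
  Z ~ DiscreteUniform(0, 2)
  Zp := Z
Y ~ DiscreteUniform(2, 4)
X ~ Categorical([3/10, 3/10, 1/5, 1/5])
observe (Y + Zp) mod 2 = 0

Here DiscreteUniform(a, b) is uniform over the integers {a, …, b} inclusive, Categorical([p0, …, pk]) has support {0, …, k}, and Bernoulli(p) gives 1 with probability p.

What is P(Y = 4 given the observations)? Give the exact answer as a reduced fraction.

P(Y = 4 | obs) = 4/11

Enumerate traces; 76 have nonzero weight after conditioning:
  (W=1, Z=0, Y=3, X=0) weight 1/70
  (W=1, Z=0, Y=3, X=1) weight 1/70
  (W=1, Z=0, Y=3, X=2) weight 1/105
  (W=1, Z=0, Y=3, X=3) weight 1/105
  (W=1, Z=1, Y=2, X=0) weight 1/140
  (W=1, Z=1, Y=2, X=1) weight 1/140
  (W=1, Z=1, Y=2, X=2) weight 1/210
  (W=1, Z=1, Y=2, X=3) weight 1/210
  (W=1, Z=1, Y=4, X=0) weight 1/140
  … 67 more
Group by Y:
  weight(Y=2) = 4/21
  weight(Y=3) = 1/7
  weight(Y=4) = 4/21
Total weight = 4/21 + 1/7 + 4/21 = 11/21
P(Y=2 | obs) = 4/21 / 11/21 = 4/11
P(Y=3 | obs) = 1/7 / 11/21 = 3/11
P(Y=4 | obs) = 4/21 / 11/21 = 4/11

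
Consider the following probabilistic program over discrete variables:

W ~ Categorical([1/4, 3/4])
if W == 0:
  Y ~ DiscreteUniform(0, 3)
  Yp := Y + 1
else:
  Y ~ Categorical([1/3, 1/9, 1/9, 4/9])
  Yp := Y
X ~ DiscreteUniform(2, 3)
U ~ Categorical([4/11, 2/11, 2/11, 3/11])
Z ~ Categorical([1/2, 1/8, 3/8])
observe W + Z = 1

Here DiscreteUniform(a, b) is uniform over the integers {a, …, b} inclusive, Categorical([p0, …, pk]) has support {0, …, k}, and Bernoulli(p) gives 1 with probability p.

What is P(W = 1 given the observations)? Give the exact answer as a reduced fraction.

Enumerate traces; 64 have nonzero weight after conditioning:
  (W=0, Y=0, X=2, U=0, Z=1) weight 1/704
  (W=0, Y=0, X=2, U=1, Z=1) weight 1/1408
  (W=0, Y=0, X=2, U=2, Z=1) weight 1/1408
  (W=0, Y=0, X=2, U=3, Z=1) weight 3/2816
  (W=0, Y=0, X=3, U=0, Z=1) weight 1/704
  (W=0, Y=0, X=3, U=1, Z=1) weight 1/1408
  (W=0, Y=0, X=3, U=2, Z=1) weight 1/1408
  (W=0, Y=0, X=3, U=3, Z=1) weight 3/2816
  (W=1, Y=0, X=2, U=0, Z=0) weight 1/44
  … 55 more
Group by W:
  weight(W=0) = 1/32
  weight(W=1) = 3/8
Total weight = 1/32 + 3/8 = 13/32
P(W=0 | obs) = 1/32 / 13/32 = 1/13
P(W=1 | obs) = 3/8 / 13/32 = 12/13

P(W = 1 | obs) = 12/13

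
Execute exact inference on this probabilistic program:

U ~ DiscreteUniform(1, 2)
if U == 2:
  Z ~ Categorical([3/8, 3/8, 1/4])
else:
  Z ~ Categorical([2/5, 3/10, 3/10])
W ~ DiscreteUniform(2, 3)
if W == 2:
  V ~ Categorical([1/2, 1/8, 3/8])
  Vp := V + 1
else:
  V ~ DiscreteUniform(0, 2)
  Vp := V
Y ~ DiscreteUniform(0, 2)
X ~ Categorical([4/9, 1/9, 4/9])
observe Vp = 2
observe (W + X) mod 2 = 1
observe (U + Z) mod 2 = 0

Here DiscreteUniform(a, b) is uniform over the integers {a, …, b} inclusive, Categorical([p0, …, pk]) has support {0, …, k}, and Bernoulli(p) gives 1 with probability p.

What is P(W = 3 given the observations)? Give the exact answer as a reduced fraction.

Enumerate traces; 27 have nonzero weight after conditioning:
  (U=1, Z=1, W=2, V=1, Y=0, X=1) weight 1/2880
  (U=1, Z=1, W=2, V=1, Y=1, X=1) weight 1/2880
  (U=1, Z=1, W=2, V=1, Y=2, X=1) weight 1/2880
  (U=1, Z=1, W=3, V=2, Y=0, X=0) weight 1/270
  (U=1, Z=1, W=3, V=2, Y=0, X=2) weight 1/270
  (U=1, Z=1, W=3, V=2, Y=1, X=0) weight 1/270
  (U=1, Z=1, W=3, V=2, Y=1, X=2) weight 1/270
  (U=1, Z=1, W=3, V=2, Y=2, X=0) weight 1/270
  … 19 more
Group by W:
  weight(W=2) = 37/11520
  weight(W=3) = 37/540
Total weight = 37/11520 + 37/540 = 2479/34560
P(W=2 | obs) = 37/11520 / 2479/34560 = 3/67
P(W=3 | obs) = 37/540 / 2479/34560 = 64/67

P(W = 3 | obs) = 64/67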